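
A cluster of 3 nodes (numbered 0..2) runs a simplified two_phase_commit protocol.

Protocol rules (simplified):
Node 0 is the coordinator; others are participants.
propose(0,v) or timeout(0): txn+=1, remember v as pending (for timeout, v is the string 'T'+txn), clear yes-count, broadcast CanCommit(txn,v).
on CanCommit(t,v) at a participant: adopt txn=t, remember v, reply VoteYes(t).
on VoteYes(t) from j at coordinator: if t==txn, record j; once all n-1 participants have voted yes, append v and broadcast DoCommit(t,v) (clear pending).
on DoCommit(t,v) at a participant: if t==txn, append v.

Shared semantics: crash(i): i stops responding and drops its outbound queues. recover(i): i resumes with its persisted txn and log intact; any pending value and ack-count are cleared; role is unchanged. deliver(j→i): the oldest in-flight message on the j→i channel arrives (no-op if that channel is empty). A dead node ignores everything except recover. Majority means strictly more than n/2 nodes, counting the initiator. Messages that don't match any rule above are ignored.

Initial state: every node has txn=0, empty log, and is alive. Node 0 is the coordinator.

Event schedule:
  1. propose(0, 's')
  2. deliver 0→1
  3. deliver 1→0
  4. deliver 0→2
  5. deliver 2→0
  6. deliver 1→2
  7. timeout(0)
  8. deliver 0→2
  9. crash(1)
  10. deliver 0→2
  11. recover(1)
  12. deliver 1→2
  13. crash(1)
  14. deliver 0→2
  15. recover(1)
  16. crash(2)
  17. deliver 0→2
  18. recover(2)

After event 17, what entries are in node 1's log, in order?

empty

e1 propose(0,'s'): 0[coor,t=1,-]
e2 deliver 0→1: 1[part,t=1,-]
e3 deliver 1→0: ·
e4 deliver 0→2: 2[part,t=1,-]
e5 deliver 2→0: 0[coor,t=1,s]
e6 deliver 1→2: ·
e7 timeout(0): 0[coor,t=2,s]
e8 deliver 0→2: 2[part,t=1,s]
e9 crash(1): 1[✗part,t=1,-]
e10 deliver 0→2: 2[part,t=2,s]
e11 recover(1): 1[part,t=1,-]
e12 deliver 1→2: ·
e13 crash(1): 1[✗part,t=1,-]
e14 deliver 0→2: ·
e15 recover(1): 1[part,t=1,-]
e16 crash(2): 2[✗part,t=2,s]
e17 deliver 0→2: ·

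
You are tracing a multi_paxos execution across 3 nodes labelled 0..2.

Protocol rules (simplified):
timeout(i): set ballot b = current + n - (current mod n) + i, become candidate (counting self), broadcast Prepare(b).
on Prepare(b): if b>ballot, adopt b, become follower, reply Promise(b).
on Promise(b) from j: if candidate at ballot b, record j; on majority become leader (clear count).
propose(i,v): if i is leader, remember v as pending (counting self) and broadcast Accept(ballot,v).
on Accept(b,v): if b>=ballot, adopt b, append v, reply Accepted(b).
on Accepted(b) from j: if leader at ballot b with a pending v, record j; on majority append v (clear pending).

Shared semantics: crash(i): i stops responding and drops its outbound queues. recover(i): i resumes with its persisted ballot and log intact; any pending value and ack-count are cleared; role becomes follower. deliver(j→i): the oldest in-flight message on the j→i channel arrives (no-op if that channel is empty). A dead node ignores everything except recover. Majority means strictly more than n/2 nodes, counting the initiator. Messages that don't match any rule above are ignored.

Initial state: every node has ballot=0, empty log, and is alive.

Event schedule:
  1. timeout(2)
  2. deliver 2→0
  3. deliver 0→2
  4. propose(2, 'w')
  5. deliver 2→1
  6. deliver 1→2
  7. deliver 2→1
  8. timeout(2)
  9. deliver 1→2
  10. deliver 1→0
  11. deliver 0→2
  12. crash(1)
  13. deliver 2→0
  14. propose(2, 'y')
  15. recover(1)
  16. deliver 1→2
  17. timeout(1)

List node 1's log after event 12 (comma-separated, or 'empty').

1. timeout(2):  <2:cand b5 ->
2. deliver 2→0:  <0:foll b5 ->
3. deliver 0→2:  <2:lead b5 ->
4. propose(2,'w'):  nop
5. deliver 2→1:  <1:foll b5 ->
6. deliver 1→2:  nop
7. deliver 2→1:  <1:foll b5 w>
8. timeout(2):  <2:cand b8 ->
9. deliver 1→2:  nop
10. deliver 1→0:  nop
11. deliver 0→2:  nop
12. crash(1):  <1:✗foll b5 w>

w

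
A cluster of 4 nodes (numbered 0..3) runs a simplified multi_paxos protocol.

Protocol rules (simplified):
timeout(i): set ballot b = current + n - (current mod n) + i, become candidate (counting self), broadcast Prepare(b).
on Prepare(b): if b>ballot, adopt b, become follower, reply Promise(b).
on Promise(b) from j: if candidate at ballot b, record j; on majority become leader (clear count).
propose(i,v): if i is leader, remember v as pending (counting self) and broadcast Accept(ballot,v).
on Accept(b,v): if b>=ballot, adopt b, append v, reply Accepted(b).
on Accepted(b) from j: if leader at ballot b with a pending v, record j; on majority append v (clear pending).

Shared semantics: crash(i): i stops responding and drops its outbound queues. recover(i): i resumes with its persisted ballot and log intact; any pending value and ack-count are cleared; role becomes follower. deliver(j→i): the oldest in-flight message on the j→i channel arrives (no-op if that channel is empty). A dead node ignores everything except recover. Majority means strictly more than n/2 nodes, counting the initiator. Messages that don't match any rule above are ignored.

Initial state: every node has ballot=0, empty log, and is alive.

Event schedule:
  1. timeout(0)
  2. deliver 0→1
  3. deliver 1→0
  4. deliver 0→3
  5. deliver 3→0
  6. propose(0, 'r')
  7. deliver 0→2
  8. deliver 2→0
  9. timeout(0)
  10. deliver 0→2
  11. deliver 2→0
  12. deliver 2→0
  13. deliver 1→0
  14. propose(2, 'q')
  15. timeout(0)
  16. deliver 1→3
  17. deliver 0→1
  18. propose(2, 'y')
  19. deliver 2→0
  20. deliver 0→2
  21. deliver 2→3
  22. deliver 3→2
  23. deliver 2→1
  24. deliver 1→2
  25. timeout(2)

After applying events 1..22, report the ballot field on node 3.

4

after 1 — timeout(0): n0:cand/b4/[-]
after 2 — deliver 0→1: n1:foll/b4/[-]
after 3 — deliver 1→0: ·
after 4 — deliver 0→3: n3:foll/b4/[-]
after 5 — deliver 3→0: n0:lead/b4/[-]
after 6 — propose(0,'r'): ·
after 7 — deliver 0→2: n2:foll/b4/[-]
after 8 — deliver 2→0: ·
after 9 — timeout(0): n0:cand/b8/[-]
after 10 — deliver 0→2: n2:foll/b4/[r]
after 11 — deliver 2→0: ·
after 12 — deliver 2→0: ·
after 13 — deliver 1→0: ·
after 14 — propose(2,'q'): ·
after 15 — timeout(0): n0:cand/b12/[-]
after 16 — deliver 1→3: ·
after 17 — deliver 0→1: n1:foll/b4/[r]
after 18 — propose(2,'y'): ·
after 19 — deliver 2→0: ·
after 20 — deliver 0→2: n2:foll/b8/[r]
after 21 — deliver 2→3: ·
after 22 — deliver 3→2: ·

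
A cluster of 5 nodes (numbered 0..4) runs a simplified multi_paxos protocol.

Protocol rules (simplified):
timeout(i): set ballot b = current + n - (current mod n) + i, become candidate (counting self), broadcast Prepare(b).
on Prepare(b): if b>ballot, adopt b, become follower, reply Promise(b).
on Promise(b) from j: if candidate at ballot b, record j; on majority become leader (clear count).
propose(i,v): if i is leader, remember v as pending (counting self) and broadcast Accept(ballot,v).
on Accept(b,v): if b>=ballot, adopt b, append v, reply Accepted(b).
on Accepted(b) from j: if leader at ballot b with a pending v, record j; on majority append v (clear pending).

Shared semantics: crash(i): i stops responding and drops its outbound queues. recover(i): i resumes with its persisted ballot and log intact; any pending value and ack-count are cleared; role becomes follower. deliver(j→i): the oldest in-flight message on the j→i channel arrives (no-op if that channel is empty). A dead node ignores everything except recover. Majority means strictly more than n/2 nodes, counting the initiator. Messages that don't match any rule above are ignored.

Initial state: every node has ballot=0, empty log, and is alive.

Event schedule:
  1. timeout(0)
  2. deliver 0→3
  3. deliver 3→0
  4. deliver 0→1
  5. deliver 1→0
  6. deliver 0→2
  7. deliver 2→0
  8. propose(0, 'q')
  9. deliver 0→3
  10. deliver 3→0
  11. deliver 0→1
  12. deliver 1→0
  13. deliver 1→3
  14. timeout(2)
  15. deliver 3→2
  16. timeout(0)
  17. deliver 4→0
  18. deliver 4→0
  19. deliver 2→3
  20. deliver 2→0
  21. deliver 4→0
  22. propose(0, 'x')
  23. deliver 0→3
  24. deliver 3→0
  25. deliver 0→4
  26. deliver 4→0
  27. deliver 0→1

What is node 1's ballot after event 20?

after 1 — timeout(0): n0:cand/b5/[-]
after 2 — deliver 0→3: n3:foll/b5/[-]
after 3 — deliver 3→0: ·
after 4 — deliver 0→1: n1:foll/b5/[-]
after 5 — deliver 1→0: n0:lead/b5/[-]
after 6 — deliver 0→2: n2:foll/b5/[-]
after 7 — deliver 2→0: ·
after 8 — propose(0,'q'): ·
after 9 — deliver 0→3: n3:foll/b5/[q]
after 10 — deliver 3→0: ·
after 11 — deliver 0→1: n1:foll/b5/[q]
after 12 — deliver 1→0: n0:lead/b5/[q]
after 13 — deliver 1→3: ·
after 14 — timeout(2): n2:cand/b12/[-]
after 15 — deliver 3→2: ·
after 16 — timeout(0): n0:cand/b10/[q]
after 17 — deliver 4→0: ·
after 18 — deliver 4→0: ·
after 19 — deliver 2→3: n3:foll/b12/[q]
after 20 — deliver 2→0: n0:foll/b12/[q]

5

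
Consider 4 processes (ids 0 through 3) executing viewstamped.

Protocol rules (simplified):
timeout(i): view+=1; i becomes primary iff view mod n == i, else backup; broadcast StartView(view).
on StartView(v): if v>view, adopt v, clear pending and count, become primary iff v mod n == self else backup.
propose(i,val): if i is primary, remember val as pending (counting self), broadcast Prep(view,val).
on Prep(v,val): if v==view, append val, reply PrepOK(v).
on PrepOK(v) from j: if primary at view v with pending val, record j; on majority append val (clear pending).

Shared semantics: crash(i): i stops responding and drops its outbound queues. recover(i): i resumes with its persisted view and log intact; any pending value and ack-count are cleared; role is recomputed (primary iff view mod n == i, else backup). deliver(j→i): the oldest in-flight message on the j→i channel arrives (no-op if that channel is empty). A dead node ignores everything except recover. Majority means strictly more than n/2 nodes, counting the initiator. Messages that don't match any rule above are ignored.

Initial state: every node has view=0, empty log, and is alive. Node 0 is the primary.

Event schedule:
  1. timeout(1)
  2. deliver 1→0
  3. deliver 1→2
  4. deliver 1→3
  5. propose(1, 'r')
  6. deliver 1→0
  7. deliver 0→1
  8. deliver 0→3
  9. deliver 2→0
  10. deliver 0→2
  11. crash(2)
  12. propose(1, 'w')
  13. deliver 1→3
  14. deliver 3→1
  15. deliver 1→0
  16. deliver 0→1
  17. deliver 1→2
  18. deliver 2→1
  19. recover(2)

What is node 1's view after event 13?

1

e1 timeout(1): 1[prim,v=1,-]
e2 deliver 1→0: 0[back,v=1,-]
e3 deliver 1→2: 2[back,v=1,-]
e4 deliver 1→3: 3[back,v=1,-]
e5 propose(1,'r'): ·
e6 deliver 1→0: 0[back,v=1,r]
e7 deliver 0→1: ·
e8 deliver 0→3: ·
e9 deliver 2→0: ·
e10 deliver 0→2: ·
e11 crash(2): 2[✗back,v=1,-]
e12 propose(1,'w'): ·
e13 deliver 1→3: 3[back,v=1,r]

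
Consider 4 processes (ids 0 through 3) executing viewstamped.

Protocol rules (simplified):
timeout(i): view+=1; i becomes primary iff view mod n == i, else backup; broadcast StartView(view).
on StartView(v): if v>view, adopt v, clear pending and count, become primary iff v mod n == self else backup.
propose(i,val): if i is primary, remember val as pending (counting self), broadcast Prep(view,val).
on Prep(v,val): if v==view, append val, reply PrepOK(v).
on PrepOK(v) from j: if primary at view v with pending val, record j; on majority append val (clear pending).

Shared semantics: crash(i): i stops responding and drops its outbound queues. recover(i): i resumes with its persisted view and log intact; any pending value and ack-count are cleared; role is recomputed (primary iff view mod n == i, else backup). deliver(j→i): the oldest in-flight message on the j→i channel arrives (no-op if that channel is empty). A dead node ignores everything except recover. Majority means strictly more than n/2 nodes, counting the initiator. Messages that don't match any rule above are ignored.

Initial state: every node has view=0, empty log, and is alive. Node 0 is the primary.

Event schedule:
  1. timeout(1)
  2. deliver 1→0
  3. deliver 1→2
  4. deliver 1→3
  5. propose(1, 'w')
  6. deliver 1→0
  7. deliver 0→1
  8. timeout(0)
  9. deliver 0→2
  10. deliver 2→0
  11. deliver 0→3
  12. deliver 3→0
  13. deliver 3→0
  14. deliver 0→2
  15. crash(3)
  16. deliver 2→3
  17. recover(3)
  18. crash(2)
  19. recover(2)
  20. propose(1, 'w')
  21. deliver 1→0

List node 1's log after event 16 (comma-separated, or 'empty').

empty

step 1 timeout(1): 1={prim,v=1,log=-}
step 2 deliver 1→0: 0={back,v=1,log=-}
step 3 deliver 1→2: 2={back,v=1,log=-}
step 4 deliver 1→3: 3={back,v=1,log=-}
step 5 propose(1,'w'): —
step 6 deliver 1→0: 0={back,v=1,log=w}
step 7 deliver 0→1: —
step 8 timeout(0): 0={back,v=2,log=w}
step 9 deliver 0→2: 2={prim,v=2,log=-}
step 10 deliver 2→0: —
step 11 deliver 0→3: 3={back,v=2,log=-}
step 12 deliver 3→0: —
step 13 deliver 3→0: —
step 14 deliver 0→2: —
step 15 crash(3): 3={✗back,v=2,log=-}
step 16 deliver 2→3: —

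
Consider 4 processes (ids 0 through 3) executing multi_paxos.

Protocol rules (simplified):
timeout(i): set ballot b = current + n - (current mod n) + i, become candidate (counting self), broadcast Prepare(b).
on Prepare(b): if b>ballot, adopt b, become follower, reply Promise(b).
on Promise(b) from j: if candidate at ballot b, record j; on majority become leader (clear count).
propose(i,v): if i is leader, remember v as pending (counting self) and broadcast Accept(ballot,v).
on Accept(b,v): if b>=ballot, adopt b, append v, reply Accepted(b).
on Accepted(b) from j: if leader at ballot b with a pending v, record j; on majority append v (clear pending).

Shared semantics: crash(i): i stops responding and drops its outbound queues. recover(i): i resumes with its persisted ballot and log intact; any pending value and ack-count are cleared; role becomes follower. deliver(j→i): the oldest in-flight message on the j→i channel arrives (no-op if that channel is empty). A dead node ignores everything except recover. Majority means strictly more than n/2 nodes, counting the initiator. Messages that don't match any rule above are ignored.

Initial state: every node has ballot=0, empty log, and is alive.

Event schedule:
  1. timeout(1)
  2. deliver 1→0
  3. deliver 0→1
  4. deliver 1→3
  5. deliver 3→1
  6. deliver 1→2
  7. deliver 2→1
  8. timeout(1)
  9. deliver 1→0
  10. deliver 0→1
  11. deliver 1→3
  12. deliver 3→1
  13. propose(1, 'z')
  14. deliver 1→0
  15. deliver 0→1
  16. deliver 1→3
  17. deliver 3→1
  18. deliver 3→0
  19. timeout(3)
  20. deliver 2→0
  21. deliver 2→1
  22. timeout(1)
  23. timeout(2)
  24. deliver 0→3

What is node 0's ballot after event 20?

1. timeout(1):  <1:cand b5 ->
2. deliver 1→0:  <0:foll b5 ->
3. deliver 0→1:  nop
4. deliver 1→3:  <3:foll b5 ->
5. deliver 3→1:  <1:lead b5 ->
6. deliver 1→2:  <2:foll b5 ->
7. deliver 2→1:  nop
8. timeout(1):  <1:cand b9 ->
9. deliver 1→0:  <0:foll b9 ->
10. deliver 0→1:  nop
11. deliver 1→3:  <3:foll b9 ->
12. deliver 3→1:  <1:lead b9 ->
13. propose(1,'z'):  nop
14. deliver 1→0:  <0:foll b9 z>
15. deliver 0→1:  nop
16. deliver 1→3:  <3:foll b9 z>
17. deliver 3→1:  <1:lead b9 z>
18. deliver 3→0:  nop
19. timeout(3):  <3:cand b15 z>
20. deliver 2→0:  nop

9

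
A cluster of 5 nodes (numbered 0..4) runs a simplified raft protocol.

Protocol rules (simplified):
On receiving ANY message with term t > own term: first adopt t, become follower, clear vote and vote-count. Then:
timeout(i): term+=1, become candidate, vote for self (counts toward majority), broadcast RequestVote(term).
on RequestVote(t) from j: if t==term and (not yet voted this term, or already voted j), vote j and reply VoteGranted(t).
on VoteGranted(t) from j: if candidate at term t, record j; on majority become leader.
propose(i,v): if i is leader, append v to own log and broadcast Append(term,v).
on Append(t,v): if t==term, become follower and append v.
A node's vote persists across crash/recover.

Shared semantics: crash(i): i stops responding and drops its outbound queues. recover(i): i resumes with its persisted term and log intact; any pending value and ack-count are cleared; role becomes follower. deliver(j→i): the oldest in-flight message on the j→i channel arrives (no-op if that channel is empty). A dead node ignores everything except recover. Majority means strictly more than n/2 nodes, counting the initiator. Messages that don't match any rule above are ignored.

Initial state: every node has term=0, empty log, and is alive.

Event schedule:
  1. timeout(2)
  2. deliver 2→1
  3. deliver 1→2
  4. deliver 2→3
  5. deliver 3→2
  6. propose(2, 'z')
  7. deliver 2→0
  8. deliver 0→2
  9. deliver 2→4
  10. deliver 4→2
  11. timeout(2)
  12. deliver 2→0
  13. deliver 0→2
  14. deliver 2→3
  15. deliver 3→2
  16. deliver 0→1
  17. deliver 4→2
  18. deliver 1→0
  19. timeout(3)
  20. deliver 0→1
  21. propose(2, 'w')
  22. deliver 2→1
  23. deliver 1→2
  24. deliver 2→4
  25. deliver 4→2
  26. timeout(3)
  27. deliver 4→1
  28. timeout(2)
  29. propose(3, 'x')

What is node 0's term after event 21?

1

step 1 timeout(2): 2={cand,t=1,log=-}
step 2 deliver 2→1: 1={foll,t=1,log=-}
step 3 deliver 1→2: —
step 4 deliver 2→3: 3={foll,t=1,log=-}
step 5 deliver 3→2: 2={lead,t=1,log=-}
step 6 propose(2,'z'): 2={lead,t=1,log=z}
step 7 deliver 2→0: 0={foll,t=1,log=-}
step 8 deliver 0→2: —
step 9 deliver 2→4: 4={foll,t=1,log=-}
step 10 deliver 4→2: —
step 11 timeout(2): 2={cand,t=2,log=z}
step 12 deliver 2→0: 0={foll,t=1,log=z}
step 13 deliver 0→2: —
step 14 deliver 2→3: 3={foll,t=1,log=z}
step 15 deliver 3→2: —
step 16 deliver 0→1: —
step 17 deliver 4→2: —
step 18 deliver 1→0: —
step 19 timeout(3): 3={cand,t=2,log=z}
step 20 deliver 0→1: —
step 21 propose(2,'w'): —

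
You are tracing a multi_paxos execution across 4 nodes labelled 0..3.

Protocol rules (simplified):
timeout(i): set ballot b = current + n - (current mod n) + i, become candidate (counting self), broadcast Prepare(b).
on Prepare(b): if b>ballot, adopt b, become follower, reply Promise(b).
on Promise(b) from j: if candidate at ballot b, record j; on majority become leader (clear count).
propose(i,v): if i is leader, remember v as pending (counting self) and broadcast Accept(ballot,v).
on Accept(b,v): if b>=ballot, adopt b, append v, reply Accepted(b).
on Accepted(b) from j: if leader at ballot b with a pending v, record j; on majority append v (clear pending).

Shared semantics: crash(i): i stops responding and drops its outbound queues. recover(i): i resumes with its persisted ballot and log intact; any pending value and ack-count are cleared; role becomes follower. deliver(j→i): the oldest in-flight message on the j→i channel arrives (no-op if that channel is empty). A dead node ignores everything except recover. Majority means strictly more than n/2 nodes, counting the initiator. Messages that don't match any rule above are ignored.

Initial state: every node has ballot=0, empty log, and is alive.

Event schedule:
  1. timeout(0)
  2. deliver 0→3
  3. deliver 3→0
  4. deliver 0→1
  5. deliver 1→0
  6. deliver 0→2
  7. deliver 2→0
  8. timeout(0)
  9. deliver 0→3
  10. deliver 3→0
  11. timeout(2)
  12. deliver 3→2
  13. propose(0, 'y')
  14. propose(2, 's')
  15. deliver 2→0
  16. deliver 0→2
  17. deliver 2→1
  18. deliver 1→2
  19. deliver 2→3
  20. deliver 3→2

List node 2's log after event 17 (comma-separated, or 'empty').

after 1 — timeout(0): n0:cand/b4/[-]
after 2 — deliver 0→3: n3:foll/b4/[-]
after 3 — deliver 3→0: ·
after 4 — deliver 0→1: n1:foll/b4/[-]
after 5 — deliver 1→0: n0:lead/b4/[-]
after 6 — deliver 0→2: n2:foll/b4/[-]
after 7 — deliver 2→0: ·
after 8 — timeout(0): n0:cand/b8/[-]
after 9 — deliver 0→3: n3:foll/b8/[-]
after 10 — deliver 3→0: ·
after 11 — timeout(2): n2:cand/b10/[-]
after 12 — deliver 3→2: ·
after 13 — propose(0,'y'): ·
after 14 — propose(2,'s'): ·
after 15 — deliver 2→0: n0:foll/b10/[-]
after 16 — deliver 0→2: ·
after 17 — deliver 2→1: n1:foll/b10/[-]

empty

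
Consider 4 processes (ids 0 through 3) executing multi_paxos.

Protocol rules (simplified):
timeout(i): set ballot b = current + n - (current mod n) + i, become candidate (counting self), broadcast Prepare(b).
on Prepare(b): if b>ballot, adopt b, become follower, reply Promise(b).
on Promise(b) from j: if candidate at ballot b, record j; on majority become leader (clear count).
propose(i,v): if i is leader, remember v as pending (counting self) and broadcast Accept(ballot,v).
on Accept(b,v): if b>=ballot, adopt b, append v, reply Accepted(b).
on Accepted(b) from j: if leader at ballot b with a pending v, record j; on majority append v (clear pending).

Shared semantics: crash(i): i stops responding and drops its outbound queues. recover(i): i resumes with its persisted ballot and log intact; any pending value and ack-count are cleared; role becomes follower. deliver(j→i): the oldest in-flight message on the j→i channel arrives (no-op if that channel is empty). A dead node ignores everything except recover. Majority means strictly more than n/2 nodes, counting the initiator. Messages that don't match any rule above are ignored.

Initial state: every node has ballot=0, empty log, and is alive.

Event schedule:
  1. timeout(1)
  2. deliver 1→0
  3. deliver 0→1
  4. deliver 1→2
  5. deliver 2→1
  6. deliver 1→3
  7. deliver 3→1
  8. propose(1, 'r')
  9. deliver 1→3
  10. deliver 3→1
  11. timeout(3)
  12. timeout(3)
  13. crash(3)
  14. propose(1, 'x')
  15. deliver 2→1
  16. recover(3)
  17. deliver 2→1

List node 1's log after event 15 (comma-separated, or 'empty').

[1] timeout(1) → N1(cand b5 [-])
[2] deliver 1→0 → N0(foll b5 [-])
[3] deliver 0→1 → ∅
[4] deliver 1→2 → N2(foll b5 [-])
[5] deliver 2→1 → N1(lead b5 [-])
[6] deliver 1→3 → N3(foll b5 [-])
[7] deliver 3→1 → ∅
[8] propose(1,'r') → ∅
[9] deliver 1→3 → N3(foll b5 [r])
[10] deliver 3→1 → ∅
[11] timeout(3) → N3(cand b11 [r])
[12] timeout(3) → N3(cand b15 [r])
[13] crash(3) → N3(✗cand b15 [r])
[14] propose(1,'x') → ∅
[15] deliver 2→1 → ∅

empty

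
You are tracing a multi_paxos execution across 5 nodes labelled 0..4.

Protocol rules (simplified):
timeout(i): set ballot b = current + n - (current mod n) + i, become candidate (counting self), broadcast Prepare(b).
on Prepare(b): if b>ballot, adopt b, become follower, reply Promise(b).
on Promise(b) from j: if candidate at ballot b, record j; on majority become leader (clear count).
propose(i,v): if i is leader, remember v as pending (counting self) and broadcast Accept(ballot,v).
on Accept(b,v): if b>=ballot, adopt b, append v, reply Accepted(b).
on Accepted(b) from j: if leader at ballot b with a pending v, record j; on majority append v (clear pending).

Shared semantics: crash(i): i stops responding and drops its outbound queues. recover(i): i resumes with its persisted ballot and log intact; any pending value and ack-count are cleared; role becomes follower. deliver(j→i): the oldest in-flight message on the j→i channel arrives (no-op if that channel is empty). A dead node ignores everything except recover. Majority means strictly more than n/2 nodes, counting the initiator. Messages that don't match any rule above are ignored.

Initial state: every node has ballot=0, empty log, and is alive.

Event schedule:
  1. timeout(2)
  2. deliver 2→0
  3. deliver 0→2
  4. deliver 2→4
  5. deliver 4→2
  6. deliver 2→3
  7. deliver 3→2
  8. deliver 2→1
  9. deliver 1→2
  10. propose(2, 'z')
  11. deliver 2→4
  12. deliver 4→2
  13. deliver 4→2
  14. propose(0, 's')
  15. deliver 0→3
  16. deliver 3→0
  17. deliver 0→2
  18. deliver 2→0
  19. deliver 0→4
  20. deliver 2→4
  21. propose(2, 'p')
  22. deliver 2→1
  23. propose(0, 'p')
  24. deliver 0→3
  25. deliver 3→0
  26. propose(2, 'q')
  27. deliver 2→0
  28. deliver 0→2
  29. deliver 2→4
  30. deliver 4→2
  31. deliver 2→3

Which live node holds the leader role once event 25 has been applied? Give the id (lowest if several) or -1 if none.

[1] timeout(2) → N2(cand b7 [-])
[2] deliver 2→0 → N0(foll b7 [-])
[3] deliver 0→2 → ∅
[4] deliver 2→4 → N4(foll b7 [-])
[5] deliver 4→2 → N2(lead b7 [-])
[6] deliver 2→3 → N3(foll b7 [-])
[7] deliver 3→2 → ∅
[8] deliver 2→1 → N1(foll b7 [-])
[9] deliver 1→2 → ∅
[10] propose(2,'z') → ∅
[11] deliver 2→4 → N4(foll b7 [z])
[12] deliver 4→2 → ∅
[13] deliver 4→2 → ∅
[14] propose(0,'s') → ∅
[15] deliver 0→3 → ∅
[16] deliver 3→0 → ∅
[17] deliver 0→2 → ∅
[18] deliver 2→0 → N0(foll b7 [z])
[19] deliver 0→4 → ∅
[20] deliver 2→4 → ∅
[21] propose(2,'p') → ∅
[22] deliver 2→1 → N1(foll b7 [z])
[23] propose(0,'p') → ∅
[24] deliver 0→3 → ∅
[25] deliver 3→0 → ∅

2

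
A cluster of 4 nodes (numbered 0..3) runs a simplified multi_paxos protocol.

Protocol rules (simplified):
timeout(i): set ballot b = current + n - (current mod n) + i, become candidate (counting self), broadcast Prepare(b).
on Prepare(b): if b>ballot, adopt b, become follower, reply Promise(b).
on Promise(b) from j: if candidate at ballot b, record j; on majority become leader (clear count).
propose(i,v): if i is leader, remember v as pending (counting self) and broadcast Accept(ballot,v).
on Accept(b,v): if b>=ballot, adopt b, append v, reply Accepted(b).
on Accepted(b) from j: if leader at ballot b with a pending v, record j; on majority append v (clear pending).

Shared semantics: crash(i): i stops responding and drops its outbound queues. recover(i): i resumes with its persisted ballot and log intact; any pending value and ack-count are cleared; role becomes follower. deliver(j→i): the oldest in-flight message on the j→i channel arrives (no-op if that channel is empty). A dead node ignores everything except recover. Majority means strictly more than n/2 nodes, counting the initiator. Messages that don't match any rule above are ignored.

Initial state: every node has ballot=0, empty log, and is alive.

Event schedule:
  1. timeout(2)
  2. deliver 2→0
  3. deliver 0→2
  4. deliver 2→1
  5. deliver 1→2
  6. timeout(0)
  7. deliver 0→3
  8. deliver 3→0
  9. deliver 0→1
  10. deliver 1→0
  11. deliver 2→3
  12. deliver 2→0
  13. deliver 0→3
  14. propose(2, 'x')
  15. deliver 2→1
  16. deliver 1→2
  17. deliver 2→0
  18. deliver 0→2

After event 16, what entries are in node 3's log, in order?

empty

after 1 — timeout(2): n2:cand/b6/[-]
after 2 — deliver 2→0: n0:foll/b6/[-]
after 3 — deliver 0→2: ·
after 4 — deliver 2→1: n1:foll/b6/[-]
after 5 — deliver 1→2: n2:lead/b6/[-]
after 6 — timeout(0): n0:cand/b8/[-]
after 7 — deliver 0→3: n3:foll/b8/[-]
after 8 — deliver 3→0: ·
after 9 — deliver 0→1: n1:foll/b8/[-]
after 10 — deliver 1→0: n0:lead/b8/[-]
after 11 — deliver 2→3: ·
after 12 — deliver 2→0: ·
after 13 — deliver 0→3: ·
after 14 — propose(2,'x'): ·
after 15 — deliver 2→1: ·
after 16 — deliver 1→2: ·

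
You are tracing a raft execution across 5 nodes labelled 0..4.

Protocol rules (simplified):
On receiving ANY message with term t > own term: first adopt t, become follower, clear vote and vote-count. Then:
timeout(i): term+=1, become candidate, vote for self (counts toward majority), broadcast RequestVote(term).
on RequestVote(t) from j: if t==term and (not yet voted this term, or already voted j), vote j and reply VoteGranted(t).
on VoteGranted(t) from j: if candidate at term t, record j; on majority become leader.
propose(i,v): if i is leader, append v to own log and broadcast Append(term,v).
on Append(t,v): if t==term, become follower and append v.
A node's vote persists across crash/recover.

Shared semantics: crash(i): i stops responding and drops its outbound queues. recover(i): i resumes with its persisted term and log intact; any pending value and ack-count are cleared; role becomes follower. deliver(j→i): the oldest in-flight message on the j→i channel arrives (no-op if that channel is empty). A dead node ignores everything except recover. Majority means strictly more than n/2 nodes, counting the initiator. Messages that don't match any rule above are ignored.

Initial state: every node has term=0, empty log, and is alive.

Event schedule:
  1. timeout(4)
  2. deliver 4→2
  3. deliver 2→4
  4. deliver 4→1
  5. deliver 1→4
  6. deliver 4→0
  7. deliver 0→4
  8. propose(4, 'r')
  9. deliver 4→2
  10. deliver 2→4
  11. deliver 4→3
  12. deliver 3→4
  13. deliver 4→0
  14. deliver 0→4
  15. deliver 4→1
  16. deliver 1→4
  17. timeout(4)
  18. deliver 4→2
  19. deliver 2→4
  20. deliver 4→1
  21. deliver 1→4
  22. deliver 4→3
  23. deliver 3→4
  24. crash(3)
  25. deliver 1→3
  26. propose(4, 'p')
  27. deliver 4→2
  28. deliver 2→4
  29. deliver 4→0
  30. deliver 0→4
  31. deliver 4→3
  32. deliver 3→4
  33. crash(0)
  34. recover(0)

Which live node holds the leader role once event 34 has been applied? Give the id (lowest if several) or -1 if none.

4

e1 timeout(4): 4[cand,t=1,-]
e2 deliver 4→2: 2[foll,t=1,-]
e3 deliver 2→4: ·
e4 deliver 4→1: 1[foll,t=1,-]
e5 deliver 1→4: 4[lead,t=1,-]
e6 deliver 4→0: 0[foll,t=1,-]
e7 deliver 0→4: ·
e8 propose(4,'r'): 4[lead,t=1,r]
e9 deliver 4→2: 2[foll,t=1,r]
e10 deliver 2→4: ·
e11 deliver 4→3: 3[foll,t=1,-]
e12 deliver 3→4: ·
e13 deliver 4→0: 0[foll,t=1,r]
e14 deliver 0→4: ·
e15 deliver 4→1: 1[foll,t=1,r]
e16 deliver 1→4: ·
e17 timeout(4): 4[cand,t=2,r]
e18 deliver 4→2: 2[foll,t=2,r]
e19 deliver 2→4: ·
e20 deliver 4→1: 1[foll,t=2,r]
e21 deliver 1→4: 4[lead,t=2,r]
e22 deliver 4→3: 3[foll,t=1,r]
e23 deliver 3→4: ·
e24 crash(3): 3[✗foll,t=1,r]
e25 deliver 1→3: ·
e26 propose(4,'p'): 4[lead,t=2,r,p]
e27 deliver 4→2: 2[foll,t=2,r,p]
e28 deliver 2→4: ·
e29 deliver 4→0: 0[foll,t=2,r]
e30 deliver 0→4: ·
e31 deliver 4→3: ·
e32 deliver 3→4: ·
e33 crash(0): 0[✗foll,t=2,r]
e34 recover(0): 0[foll,t=2,r]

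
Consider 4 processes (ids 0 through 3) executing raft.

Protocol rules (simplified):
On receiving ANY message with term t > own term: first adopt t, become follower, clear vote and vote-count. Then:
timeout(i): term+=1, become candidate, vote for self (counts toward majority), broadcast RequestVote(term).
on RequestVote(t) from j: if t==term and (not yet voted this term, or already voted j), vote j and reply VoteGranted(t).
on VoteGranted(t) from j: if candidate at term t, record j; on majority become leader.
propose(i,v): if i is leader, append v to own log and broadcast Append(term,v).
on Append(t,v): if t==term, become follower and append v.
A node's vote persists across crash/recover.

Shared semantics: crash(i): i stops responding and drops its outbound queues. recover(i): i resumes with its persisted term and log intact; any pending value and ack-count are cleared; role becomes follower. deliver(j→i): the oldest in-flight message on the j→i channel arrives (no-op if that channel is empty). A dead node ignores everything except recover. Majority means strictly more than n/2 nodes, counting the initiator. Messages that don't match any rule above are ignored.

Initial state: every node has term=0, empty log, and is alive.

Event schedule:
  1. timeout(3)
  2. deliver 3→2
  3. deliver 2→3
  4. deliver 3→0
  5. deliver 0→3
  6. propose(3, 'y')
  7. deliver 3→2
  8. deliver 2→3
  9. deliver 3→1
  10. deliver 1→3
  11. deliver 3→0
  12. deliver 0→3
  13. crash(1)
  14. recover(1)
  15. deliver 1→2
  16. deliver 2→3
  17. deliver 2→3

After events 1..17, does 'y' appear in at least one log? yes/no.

step 1 timeout(3): 3={cand,t=1,log=-}
step 2 deliver 3→2: 2={foll,t=1,log=-}
step 3 deliver 2→3: —
step 4 deliver 3→0: 0={foll,t=1,log=-}
step 5 deliver 0→3: 3={lead,t=1,log=-}
step 6 propose(3,'y'): 3={lead,t=1,log=y}
step 7 deliver 3→2: 2={foll,t=1,log=y}
step 8 deliver 2→3: —
step 9 deliver 3→1: 1={foll,t=1,log=-}
step 10 deliver 1→3: —
step 11 deliver 3→0: 0={foll,t=1,log=y}
step 12 deliver 0→3: —
step 13 crash(1): 1={✗foll,t=1,log=-}
step 14 recover(1): 1={foll,t=1,log=-}
step 15 deliver 1→2: —
step 16 deliver 2→3: —
step 17 deliver 2→3: —

yes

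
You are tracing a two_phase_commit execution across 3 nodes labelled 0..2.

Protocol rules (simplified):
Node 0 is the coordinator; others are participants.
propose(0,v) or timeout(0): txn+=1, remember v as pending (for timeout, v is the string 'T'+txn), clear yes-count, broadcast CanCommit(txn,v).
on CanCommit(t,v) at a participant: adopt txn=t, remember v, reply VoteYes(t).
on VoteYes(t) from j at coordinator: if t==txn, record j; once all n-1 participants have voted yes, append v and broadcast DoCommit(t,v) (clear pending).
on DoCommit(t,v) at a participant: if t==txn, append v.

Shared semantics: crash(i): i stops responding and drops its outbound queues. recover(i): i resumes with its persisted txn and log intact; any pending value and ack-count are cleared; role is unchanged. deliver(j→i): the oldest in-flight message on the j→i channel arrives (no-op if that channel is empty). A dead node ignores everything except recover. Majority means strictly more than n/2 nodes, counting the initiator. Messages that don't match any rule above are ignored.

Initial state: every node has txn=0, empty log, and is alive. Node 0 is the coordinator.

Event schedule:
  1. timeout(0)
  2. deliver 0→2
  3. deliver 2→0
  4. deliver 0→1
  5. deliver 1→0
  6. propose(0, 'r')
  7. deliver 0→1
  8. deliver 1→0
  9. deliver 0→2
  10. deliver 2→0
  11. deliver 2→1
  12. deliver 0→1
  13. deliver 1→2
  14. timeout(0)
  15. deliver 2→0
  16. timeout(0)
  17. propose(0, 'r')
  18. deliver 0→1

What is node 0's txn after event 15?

3

after 1 — timeout(0): n0:coor/t1/[-]
after 2 — deliver 0→2: n2:part/t1/[-]
after 3 — deliver 2→0: ·
after 4 — deliver 0→1: n1:part/t1/[-]
after 5 — deliver 1→0: n0:coor/t1/[T1]
after 6 — propose(0,'r'): n0:coor/t2/[T1]
after 7 — deliver 0→1: n1:part/t1/[T1]
after 8 — deliver 1→0: ·
after 9 — deliver 0→2: n2:part/t1/[T1]
after 10 — deliver 2→0: ·
after 11 — deliver 2→1: ·
after 12 — deliver 0→1: n1:part/t2/[T1]
after 13 — deliver 1→2: ·
after 14 — timeout(0): n0:coor/t3/[T1]
after 15 — deliver 2→0: ·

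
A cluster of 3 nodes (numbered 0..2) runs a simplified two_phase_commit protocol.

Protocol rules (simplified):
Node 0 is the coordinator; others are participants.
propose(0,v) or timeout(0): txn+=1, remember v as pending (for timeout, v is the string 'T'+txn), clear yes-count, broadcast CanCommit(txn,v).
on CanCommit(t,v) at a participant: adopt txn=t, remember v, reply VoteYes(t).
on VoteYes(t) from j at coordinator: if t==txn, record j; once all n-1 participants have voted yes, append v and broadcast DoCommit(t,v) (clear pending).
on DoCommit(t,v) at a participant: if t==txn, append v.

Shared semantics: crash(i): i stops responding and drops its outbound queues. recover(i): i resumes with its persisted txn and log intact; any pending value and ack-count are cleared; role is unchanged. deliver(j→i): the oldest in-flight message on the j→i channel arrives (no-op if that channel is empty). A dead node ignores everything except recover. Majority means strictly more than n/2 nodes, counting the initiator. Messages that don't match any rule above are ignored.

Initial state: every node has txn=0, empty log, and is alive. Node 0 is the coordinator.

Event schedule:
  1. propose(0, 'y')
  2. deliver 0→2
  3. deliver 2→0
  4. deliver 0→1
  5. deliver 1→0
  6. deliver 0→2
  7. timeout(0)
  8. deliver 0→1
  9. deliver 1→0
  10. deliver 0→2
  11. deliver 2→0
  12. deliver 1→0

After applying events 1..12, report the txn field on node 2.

2

e1 propose(0,'y'): 0[coor,t=1,-]
e2 deliver 0→2: 2[part,t=1,-]
e3 deliver 2→0: ·
e4 deliver 0→1: 1[part,t=1,-]
e5 deliver 1→0: 0[coor,t=1,y]
e6 deliver 0→2: 2[part,t=1,y]
e7 timeout(0): 0[coor,t=2,y]
e8 deliver 0→1: 1[part,t=1,y]
e9 deliver 1→0: ·
e10 deliver 0→2: 2[part,t=2,y]
e11 deliver 2→0: ·
e12 deliver 1→0: ·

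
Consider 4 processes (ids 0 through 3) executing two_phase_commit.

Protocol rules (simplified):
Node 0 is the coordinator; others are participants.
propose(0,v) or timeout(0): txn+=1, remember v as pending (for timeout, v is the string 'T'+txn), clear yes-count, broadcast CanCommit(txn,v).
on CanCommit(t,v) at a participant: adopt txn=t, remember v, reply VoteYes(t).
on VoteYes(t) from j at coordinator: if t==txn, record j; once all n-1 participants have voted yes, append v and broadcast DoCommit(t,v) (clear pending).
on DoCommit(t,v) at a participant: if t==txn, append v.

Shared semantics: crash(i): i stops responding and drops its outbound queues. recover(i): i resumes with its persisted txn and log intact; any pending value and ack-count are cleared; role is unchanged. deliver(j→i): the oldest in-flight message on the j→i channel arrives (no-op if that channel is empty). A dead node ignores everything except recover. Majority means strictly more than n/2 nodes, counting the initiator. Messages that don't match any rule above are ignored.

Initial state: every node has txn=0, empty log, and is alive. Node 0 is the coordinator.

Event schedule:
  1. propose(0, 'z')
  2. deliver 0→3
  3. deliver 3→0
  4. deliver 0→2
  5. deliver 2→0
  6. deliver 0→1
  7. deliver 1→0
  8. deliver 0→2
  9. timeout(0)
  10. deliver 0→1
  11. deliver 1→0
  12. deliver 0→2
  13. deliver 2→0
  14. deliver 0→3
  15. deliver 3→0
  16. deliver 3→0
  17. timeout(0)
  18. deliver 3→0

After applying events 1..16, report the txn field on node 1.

1

1. propose(0,'z'):  <0:coor t1 ->
2. deliver 0→3:  <3:part t1 ->
3. deliver 3→0:  nop
4. deliver 0→2:  <2:part t1 ->
5. deliver 2→0:  nop
6. deliver 0→1:  <1:part t1 ->
7. deliver 1→0:  <0:coor t1 z>
8. deliver 0→2:  <2:part t1 z>
9. timeout(0):  <0:coor t2 z>
10. deliver 0→1:  <1:part t1 z>
11. deliver 1→0:  nop
12. deliver 0→2:  <2:part t2 z>
13. deliver 2→0:  nop
14. deliver 0→3:  <3:part t1 z>
15. deliver 3→0:  nop
16. deliver 3→0:  nop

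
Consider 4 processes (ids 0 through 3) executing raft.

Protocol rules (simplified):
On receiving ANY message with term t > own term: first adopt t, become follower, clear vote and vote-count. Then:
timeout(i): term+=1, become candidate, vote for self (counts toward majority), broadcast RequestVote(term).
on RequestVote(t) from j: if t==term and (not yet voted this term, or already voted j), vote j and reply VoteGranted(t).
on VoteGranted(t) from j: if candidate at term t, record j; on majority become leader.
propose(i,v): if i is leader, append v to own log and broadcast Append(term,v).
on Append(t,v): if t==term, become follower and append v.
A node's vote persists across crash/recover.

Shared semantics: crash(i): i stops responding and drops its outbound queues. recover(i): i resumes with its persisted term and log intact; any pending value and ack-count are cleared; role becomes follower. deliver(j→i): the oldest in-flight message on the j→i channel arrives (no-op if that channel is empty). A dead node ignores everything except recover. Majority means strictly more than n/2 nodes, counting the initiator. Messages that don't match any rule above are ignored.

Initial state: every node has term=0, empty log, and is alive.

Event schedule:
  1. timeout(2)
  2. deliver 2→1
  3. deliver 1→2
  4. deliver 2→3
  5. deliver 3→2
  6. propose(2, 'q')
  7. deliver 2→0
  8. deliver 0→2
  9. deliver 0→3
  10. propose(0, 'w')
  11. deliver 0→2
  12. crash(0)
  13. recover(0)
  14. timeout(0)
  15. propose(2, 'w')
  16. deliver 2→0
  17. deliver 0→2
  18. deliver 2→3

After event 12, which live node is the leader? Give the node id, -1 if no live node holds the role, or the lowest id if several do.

e1 timeout(2): 2[cand,t=1,-]
e2 deliver 2→1: 1[foll,t=1,-]
e3 deliver 1→2: ·
e4 deliver 2→3: 3[foll,t=1,-]
e5 deliver 3→2: 2[lead,t=1,-]
e6 propose(2,'q'): 2[lead,t=1,q]
e7 deliver 2→0: 0[foll,t=1,-]
e8 deliver 0→2: ·
e9 deliver 0→3: ·
e10 propose(0,'w'): ·
e11 deliver 0→2: ·
e12 crash(0): 0[✗foll,t=1,-]

2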